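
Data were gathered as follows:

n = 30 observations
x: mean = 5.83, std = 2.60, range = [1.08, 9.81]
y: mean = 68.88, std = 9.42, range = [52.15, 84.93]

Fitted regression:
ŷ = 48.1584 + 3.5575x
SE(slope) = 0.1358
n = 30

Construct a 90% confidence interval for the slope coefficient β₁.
The 90% CI for β₁ is (3.3265, 3.7885)

Confidence interval for the slope:

The 90% CI for β₁ is: β̂₁ ± t*(α/2, n-2) × SE(β̂₁)

Step 1: Find critical t-value
- Confidence level = 0.9
- Degrees of freedom = n - 2 = 30 - 2 = 28
- t*(α/2, 28) = 1.7011

Step 2: Calculate margin of error
Margin = 1.7011 × 0.1358 = 0.2310

Step 3: Construct interval
CI = 3.5575 ± 0.2310
CI = (3.3265, 3.7885)

Interpretation: We are 90% confident that the true slope β₁ lies between 3.3265 and 3.7885.
Since 0 is outside the interval, a two-sided test at α = 0.10 would reject H₀: β₁ = 0.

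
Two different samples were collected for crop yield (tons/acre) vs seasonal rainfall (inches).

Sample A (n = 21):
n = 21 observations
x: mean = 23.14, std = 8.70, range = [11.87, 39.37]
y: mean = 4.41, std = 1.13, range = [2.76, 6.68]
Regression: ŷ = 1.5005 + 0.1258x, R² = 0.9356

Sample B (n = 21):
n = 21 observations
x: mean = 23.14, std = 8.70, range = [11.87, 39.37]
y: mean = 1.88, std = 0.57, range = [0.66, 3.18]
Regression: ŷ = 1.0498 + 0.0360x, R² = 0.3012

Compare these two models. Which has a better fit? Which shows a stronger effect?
Model A has the better fit (R² = 0.9356 vs 0.3012). Model A shows the stronger effect (|β₁| = 0.1258 vs 0.0360).

Model Comparison:

Fit — compare R²:
- Model A: R² = 0.9356 → 93.56% of variance in crop yield explained
- Model B: R² = 0.3012 → 30.12% of variance in crop yield explained
- 0.9356 > 0.3012 → Model A has the better fit

Which has the larger per-inch effect? (|β₁|)
- Model A: β₁ = 0.1258 → predicted crop yield rises 0.1258 tons/acre per additional inch of rainfall
- Model B: β₁ = 0.0360 → predicted crop yield rises 0.0360 tons/acre per additional inch of rainfall
- |0.1258| > |0.0360| → Model A shows the stronger marginal effect

Note: A better fit (higher R²) doesn't necessarily mean a more important relationship.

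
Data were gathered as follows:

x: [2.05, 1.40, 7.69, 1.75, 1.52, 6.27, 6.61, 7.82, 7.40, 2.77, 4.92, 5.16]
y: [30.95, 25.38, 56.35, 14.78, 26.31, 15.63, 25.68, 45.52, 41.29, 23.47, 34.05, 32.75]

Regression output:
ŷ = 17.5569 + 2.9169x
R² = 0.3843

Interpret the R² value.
The model explains 38.43% of the variance in y (R² = 0.3843), leaving 61.57% unexplained; the fit is moderate.

The coefficient of determination R² is the fraction of the total variation in y that the fitted line accounts for.

Here R² = 0.3843:
- Explained: 38.43% of the variation in y
- Unexplained (residual): 100% − 38.43% = 61.57%
- Rule of thumb (below 0.3 weak; 0.3 to below 0.7 moderate; 0.7 and above strong) → moderate

Note: R² says nothing about causation, and a high R² does not by itself mean the linear form is appropriate — check the residuals.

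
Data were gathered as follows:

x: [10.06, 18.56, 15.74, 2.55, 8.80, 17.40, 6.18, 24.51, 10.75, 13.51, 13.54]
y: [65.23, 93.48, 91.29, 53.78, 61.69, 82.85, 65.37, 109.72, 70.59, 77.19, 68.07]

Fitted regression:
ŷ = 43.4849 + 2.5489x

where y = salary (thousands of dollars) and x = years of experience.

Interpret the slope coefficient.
On average, salary is about 2.5489 thousand dollars higher for every extra year of experience.

The slope coefficient β₁ = 2.5489 represents the marginal effect of experience on salary.

Interpretation:
- Experience up by 1 year → predicted salary increases by 2.5489 thousand dollars
- The effect is assumed constant over the observed range of x (linearity)
- The slope describes association in these data, not necessarily a causal effect

(β₀ = 43.4849 is the fitted value at x = 0 and is not part of the slope interpretation.)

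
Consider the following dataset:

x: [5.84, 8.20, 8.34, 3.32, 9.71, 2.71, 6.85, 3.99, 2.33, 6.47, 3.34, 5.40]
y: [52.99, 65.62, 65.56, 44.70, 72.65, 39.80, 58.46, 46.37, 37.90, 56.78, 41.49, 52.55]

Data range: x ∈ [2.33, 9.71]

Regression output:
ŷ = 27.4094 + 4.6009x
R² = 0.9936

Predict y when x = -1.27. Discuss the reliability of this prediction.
The equation gives ŷ = 21.5663; however x = -1.27 is 3.60 units below the observed range, so this extrapolated value should not be trusted.

Prediction calculation:
ŷ = 27.4094 + 4.6009 × (-1.27)
ŷ = 21.5663

Reliability:
- Data range: x ∈ [2.33, 9.71]
- Prediction point: x = -1.27 is 3.60 units below the observed range → this is EXTRAPOLATION, not interpolation

Why that matters here:
- The linear relationship may not hold outside the observed range
- Real relationships often flatten, saturate, or turn nonlinear at extremes

The R² = 0.9936 only validates the fit within [2.33, 9.71]; treat ŷ = 21.5663 with caution.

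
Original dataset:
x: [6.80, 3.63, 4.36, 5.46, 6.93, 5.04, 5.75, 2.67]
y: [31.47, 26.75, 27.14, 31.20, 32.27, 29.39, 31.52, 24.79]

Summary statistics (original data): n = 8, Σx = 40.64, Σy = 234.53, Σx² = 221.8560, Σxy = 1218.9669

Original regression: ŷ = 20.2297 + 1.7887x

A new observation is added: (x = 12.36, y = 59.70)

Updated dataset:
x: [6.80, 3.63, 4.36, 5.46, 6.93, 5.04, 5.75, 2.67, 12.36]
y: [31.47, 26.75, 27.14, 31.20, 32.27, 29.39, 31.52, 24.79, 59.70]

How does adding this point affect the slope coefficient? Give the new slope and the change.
New slope β₁ = 3.5859 versus 1.7887 before: a change of +1.7972 (+100.5%).

x = 12.36 lies well outside the original x-range [2.67, 6.93] (x̄ ≈ 5.08), so this observation has high leverage and can move the slope substantially.

Step 1: Update the sums with the new point (n goes from 8 to 9)
Σx  = 40.64 + 12.36 = 53.00
Σy  = 234.53 + 59.70 = 294.23
Σx² = 221.8560 + 12.36² = 221.8560 + 152.7696 = 374.6256
Σxy = 1218.9669 + 12.36×59.70 = 1218.9669 + 737.8920 = 1956.8589

Step 2: Recompute the slope with b₁ = (nΣxy − ΣxΣy) / (nΣx² − (Σx)²)
Numerator   = 9×1956.8589 − 53.00×294.23 = 17611.7301 − 15594.1900 = 2017.5401
Denominator = 9×374.6256 − 53.00² = 3371.6304 − 2809.0000 = 562.6304
b₁(new) = 2017.5401 / 562.6304 = 3.5859

(Same formula on the original sums: (8×1218.9669 − 40.64×234.53) / (8×221.8560 − 40.64²) = 220.4360 / 123.2384 = 1.7887, matching the given fit.)

Step 3: Change in slope
Δβ₁ = 3.5859 − 1.7887 = +1.7972
Relative change = +1.7972 / 1.7887 × 100% = +100.5%
→ the slope increases when the point is added.

Because the point sits above the extension of the original line at a high-leverage x, it tilts the fit up.
In practice: check such a point for data-entry or measurement error; examine leverage (hᵢ) and Cook's distance rather than deleting it automatically.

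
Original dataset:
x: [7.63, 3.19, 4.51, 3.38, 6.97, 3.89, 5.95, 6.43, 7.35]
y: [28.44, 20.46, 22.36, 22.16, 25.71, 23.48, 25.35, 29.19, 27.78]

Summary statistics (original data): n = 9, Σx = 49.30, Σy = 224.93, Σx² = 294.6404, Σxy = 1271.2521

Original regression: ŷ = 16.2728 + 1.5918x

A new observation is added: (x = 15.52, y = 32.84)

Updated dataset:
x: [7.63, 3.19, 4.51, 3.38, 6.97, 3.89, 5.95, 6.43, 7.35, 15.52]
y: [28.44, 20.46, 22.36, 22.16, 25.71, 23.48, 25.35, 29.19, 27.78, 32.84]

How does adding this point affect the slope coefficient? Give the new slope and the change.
The slope changes from 1.5918 to 0.9542 (change of -0.6376, or -40.1%).

x = 15.52 lies well outside the original x-range [3.19, 7.63] (x̄ ≈ 5.48), so this observation has high leverage and can move the slope substantially.

Step 1: Update the sums with the new point (n goes from 9 to 10)
Σx  = 49.30 + 15.52 = 64.82
Σy  = 224.93 + 32.84 = 257.77
Σx² = 294.6404 + 15.52² = 294.6404 + 240.8704 = 535.5108
Σxy = 1271.2521 + 15.52×32.84 = 1271.2521 + 509.6768 = 1780.9289

Step 2: Recompute the slope with b₁ = (nΣxy − ΣxΣy) / (nΣx² − (Σx)²)
Numerator   = 10×1780.9289 − 64.82×257.77 = 17809.2890 − 16708.6514 = 1100.6376
Denominator = 10×535.5108 − 64.82² = 5355.1080 − 4201.6324 = 1153.4756
b₁(new) = 1100.6376 / 1153.4756 = 0.9542

(Same formula on the original sums: (9×1271.2521 − 49.30×224.93) / (9×294.6404 − 49.30²) = 352.2199 / 221.2736 = 1.5918, matching the given fit.)

Step 3: Change in slope
Δβ₁ = 0.9542 − 1.5918 = -0.6376
Relative change = -0.6376 / 1.5918 × 100% = -40.1%
→ the slope decreases when the point is added.

Because the point sits below the extension of the original line at a high-leverage x, it tilts the fit down.
In practice: examine leverage (hᵢ) and Cook's distance rather than deleting it automatically; check such a point for data-entry or measurement error.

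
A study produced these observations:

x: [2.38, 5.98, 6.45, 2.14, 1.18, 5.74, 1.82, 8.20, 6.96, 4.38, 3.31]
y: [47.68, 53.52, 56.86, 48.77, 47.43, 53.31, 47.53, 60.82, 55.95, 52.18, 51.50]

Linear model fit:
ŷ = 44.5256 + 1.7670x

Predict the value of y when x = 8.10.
ŷ = 58.8383

Plug x = 8.10 into the fitted line:

ŷ = 44.5256 + 1.7670 × 8.10
ŷ = 44.5256 + 14.3127
ŷ = 58.8383

This is the fitted mean response at that x — an individual observation would come with a wider prediction interval.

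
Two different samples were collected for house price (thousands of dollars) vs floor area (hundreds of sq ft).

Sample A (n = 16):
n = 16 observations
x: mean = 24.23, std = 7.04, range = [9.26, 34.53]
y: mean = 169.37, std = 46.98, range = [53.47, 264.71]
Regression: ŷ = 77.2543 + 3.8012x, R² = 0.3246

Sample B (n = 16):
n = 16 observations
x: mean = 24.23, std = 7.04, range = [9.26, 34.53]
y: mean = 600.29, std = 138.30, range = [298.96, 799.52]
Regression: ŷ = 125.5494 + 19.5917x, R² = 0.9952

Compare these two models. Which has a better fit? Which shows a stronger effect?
Model B has the better fit (R² = 0.9952 vs 0.3246). Model B shows the stronger effect (|β₁| = 19.5917 vs 3.8012).

Model Comparison:

Goodness of fit (R²):
- Model A: R² = 0.3246 → 32.46% of variance in house price explained
- Model B: R² = 0.9952 → 99.52% of variance in house price explained
- 0.9952 > 0.3246 → Model B has the better fit

Effect size (slope magnitude):
- Model A: β₁ = 3.8012 → predicted house price rises 3.8012 thousand dollars per additional hundred sq ft of floor area
- Model B: β₁ = 19.5917 → predicted house price rises 19.5917 thousand dollars per additional hundred sq ft of floor area
- |3.8012| < |19.5917| → Model B shows the stronger marginal effect

Notes:
- R² measures how tightly points cluster around the line; β₁ measures how steep the line is — they answer different questions.
- The two samples could reflect different populations, time periods, or measurement quality.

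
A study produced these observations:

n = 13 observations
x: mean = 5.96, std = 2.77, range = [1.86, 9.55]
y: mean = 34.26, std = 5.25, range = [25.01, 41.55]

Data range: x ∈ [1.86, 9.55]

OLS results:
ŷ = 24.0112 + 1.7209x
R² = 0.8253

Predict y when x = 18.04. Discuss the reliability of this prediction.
ŷ = 55.0562 (extrapolation — x = 18.04 lies outside [1.86, 9.55], so reliability is low).

Prediction calculation:
ŷ = 24.0112 + 1.7209 × 18.04
ŷ = 55.0562

Reliability:
- Data range: x ∈ [1.86, 9.55]
- Prediction point: x = 18.04 is 8.49 units above the observed range → this is EXTRAPOLATION, not interpolation

Why that matters here:
- The standard error of prediction grows with (x − x̄)², and x = 18.04 is far from x̄ = 5.96
- There are no observations near this x to validate the fitted line there
- The linear relationship may not hold outside the observed range

A defensible statement: 'if the linear trend continued to x = 18.04, y would be about 55.0562' — the premise is untested.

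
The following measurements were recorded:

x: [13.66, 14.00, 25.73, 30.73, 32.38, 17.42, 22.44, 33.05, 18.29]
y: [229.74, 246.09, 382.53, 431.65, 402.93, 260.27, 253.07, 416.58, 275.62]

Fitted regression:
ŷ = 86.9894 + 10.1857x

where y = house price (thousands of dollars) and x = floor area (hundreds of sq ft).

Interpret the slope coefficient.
On average, house price is about 10.1857 thousand dollars higher for every extra hundred sq ft of floor area.

The slope β₁ = 10.1857 gives the rate at which the fitted house price changes with floor area.

Interpretation:
- Floor area up by 1 hundred sq ft → predicted house price increases by 10.1857 thousand dollars
- This is a linear approximation: the same per-unit change is assumed across the whole observed x range
- The slope describes association in these data, not necessarily a causal effect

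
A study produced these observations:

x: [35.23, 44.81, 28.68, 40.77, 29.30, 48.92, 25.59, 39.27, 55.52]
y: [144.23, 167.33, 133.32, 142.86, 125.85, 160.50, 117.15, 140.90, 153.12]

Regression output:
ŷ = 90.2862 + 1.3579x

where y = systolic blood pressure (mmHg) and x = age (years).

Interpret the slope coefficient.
For each additional year of age, predicted blood pressure increases by approximately 1.3579 mmHg.

The slope coefficient β₁ = 1.3579 represents the marginal effect of age on blood pressure.

Interpretation:
- Age up by 1 year → predicted blood pressure increases by 1.3579 mmHg
- The effect is assumed constant over the observed range of x (linearity)

The intercept β₀ = 90.2862 is the predicted blood pressure when age = 0; since the smallest observed x is 25.59, this is an extrapolation and mainly anchors the line.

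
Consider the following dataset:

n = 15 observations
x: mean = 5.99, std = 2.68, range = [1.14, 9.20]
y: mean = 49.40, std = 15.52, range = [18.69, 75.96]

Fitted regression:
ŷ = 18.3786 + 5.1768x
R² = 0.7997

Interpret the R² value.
R² = 0.7997 means 79.97% of the variation in y is explained by the linear relationship with x. This indicates a strong fit.

The coefficient of determination R² is the fraction of the total variation in y that the fitted line accounts for.

Here R² = 0.7997:
- Explained: 79.97% of the variation in y
- Unexplained (residual): 100% − 79.97% = 20.03%
- Rule of thumb (below 0.3 weak; 0.3 to below 0.7 moderate; 0.7 and above strong) → strong

Calculation: R² = 1 − (SS_res / SS_tot), where SS_res is the sum of squared residuals and SS_tot the total sum of squares.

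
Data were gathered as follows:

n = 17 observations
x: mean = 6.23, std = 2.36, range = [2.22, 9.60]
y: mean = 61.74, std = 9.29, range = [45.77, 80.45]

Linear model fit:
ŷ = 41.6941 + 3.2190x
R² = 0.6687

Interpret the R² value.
About 66.87% of the variability in y is accounted for by the regression on x (R² = 0.6687) — a moderate linear fit.

The coefficient of determination R² is the fraction of the total variation in y that the fitted line accounts for.

Here R² = 0.6687:
- Explained: 66.87% of the variation in y
- Unexplained (residual): 100% − 66.87% = 33.13%
- Rule of thumb (below 0.3 weak; 0.3 to below 0.7 moderate; 0.7 and above strong) → moderate

Equivalently, for simple linear regression R² = r², so |r| = √0.6687 ≈ 0.8177.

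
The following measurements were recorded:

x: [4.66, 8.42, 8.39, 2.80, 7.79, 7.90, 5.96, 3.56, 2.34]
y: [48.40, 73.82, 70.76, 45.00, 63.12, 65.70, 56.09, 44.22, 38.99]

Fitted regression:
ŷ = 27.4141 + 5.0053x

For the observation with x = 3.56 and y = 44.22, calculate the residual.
Residual = -1.0130

The residual is the difference between the actual value and the predicted value:

Residual = y - ŷ

Step 1: Calculate predicted value
ŷ = 27.4141 + 5.0053 × 3.56
ŷ = 45.2330

Step 2: Calculate residual
Residual = 44.22 - 45.2330
Residual = -1.0130

The residual is negative, so the observed y = 44.22 sits below the regression line (the line overestimates it by 1.0130).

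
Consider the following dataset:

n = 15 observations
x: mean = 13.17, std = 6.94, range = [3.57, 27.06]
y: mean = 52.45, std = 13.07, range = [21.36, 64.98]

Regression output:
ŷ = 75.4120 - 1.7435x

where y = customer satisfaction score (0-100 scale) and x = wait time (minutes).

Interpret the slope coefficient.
An increase of one minute in wait time is associated with a 1.7435 points decrease in predicted satisfaction score.

β₁ = -1.7435 is the change in predicted satisfaction score (points) per additional minute of wait time.

Interpretation:
- Wait time up by 1 minute → predicted satisfaction score decreases by 1.7435 points
- The effect is assumed constant over the observed range of x (linearity)

The intercept β₀ = 75.4120 is the predicted satisfaction score when wait time = 0; since the smallest observed x is 3.57, this is an extrapolation and mainly anchors the line.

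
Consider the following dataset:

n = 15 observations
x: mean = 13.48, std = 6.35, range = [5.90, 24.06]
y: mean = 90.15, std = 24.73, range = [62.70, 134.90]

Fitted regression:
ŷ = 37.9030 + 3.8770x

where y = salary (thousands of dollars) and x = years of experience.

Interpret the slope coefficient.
On average, salary is about 3.8770 thousand dollars higher for every extra year of experience.

The slope coefficient β₁ = 3.8770 represents the marginal effect of experience on salary.

Interpretation:
- Experience up by 1 year → predicted salary increases by 3.8770 thousand dollars
- The effect is assumed constant over the observed range of x (linearity)
- The sign (+) gives the direction; the magnitude 3.8770 gives the size of the effect per year

The intercept β₀ = 37.9030 is the predicted salary when experience = 0; since the smallest observed x is 5.90, this is an extrapolation and mainly anchors the line.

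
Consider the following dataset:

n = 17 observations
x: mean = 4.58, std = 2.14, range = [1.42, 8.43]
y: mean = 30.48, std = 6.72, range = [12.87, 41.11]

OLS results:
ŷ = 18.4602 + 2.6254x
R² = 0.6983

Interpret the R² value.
About 69.83% of the variability in y is accounted for by the regression on x (R² = 0.6983) — a moderate linear fit.

The coefficient of determination R² is the fraction of the total variation in y that the fitted line accounts for.

Here R² = 0.6983:
- Explained: 69.83% of the variation in y
- Unexplained (residual): 100% − 69.83% = 30.17%
- Rule of thumb (below 0.3 weak; 0.3 to below 0.7 moderate; 0.7 and above strong) → moderate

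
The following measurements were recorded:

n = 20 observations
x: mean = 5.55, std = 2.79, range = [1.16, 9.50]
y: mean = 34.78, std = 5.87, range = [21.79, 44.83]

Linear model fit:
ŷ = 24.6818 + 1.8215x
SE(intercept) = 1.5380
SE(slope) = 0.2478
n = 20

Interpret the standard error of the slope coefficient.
SE(β̂₁) = 0.2478 is the estimated standard deviation of the slope estimate across repeated samples; relative to β̂₁ = 1.8215 that is 13.6%, a precise estimate.

What SE measures:
- The standard error quantifies the sampling variability of the coefficient estimate
- It is the estimated standard deviation of β̂₁ across hypothetical repeated samples of the same size
- Smaller SE → more precise estimate

Relative precision:
- SE / |β̂₁| = 0.2478 / 1.8215 = 13.6%
- Rule of thumb (under 20%: precise; 20% to under 50%: moderately precise; 50% or more: imprecise) → precise

Link to interval estimation: a confidence interval for β₁ is β̂₁ ± t* × 0.2478, so SE sets the half-width per unit of t*.

What drives SE(β̂₁): larger n (here n = 20) → smaller SE; wider spread of x values → smaller SE; more residual scatter → larger SE.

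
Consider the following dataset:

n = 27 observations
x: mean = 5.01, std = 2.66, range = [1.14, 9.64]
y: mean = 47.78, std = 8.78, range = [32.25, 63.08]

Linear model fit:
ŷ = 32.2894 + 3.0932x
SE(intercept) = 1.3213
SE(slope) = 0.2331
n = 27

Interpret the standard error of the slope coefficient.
The slope 3.0932 is pinned down to within about ±0.2331 (one SE) by these data — relative uncertainty 7.5%, i.e. precise.

What SE measures:
- The standard error quantifies the sampling variability of the coefficient estimate
- It is the estimated standard deviation of β̂₁ across hypothetical repeated samples of the same size
- Smaller SE → more precise estimate

Relative precision:
- SE / |β̂₁| = 0.2331 / 3.0932 = 7.5%
- Rule of thumb (under 20%: precise; 20% to under 50%: moderately precise; 50% or more: imprecise) → precise

Link to interval estimation: a confidence interval for β₁ is β̂₁ ± t* × 0.2331, so SE sets the half-width per unit of t*.

What drives SE(β̂₁): wider spread of x values → smaller SE; larger n (here n = 27) → smaller SE; more residual scatter → larger SE.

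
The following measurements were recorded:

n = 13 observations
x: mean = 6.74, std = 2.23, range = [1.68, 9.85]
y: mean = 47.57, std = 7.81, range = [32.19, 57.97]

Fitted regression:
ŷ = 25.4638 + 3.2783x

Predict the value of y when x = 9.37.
ŷ = 56.1815

To predict y for x = 9.37, substitute into the regression equation:

ŷ = 25.4638 + 3.2783 × 9.37
ŷ = 25.4638 + 30.7177
ŷ = 56.1815

This is the fitted mean response at that x — an individual observation would come with a wider prediction interval.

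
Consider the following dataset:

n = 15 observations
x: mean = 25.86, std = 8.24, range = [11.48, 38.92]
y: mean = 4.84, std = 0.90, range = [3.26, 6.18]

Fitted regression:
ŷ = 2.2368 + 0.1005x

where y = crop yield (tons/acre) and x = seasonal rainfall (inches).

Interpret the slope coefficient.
On average, crop yield is about 0.1005 tons/acre higher for every extra inch of rainfall.

β₁ = 0.1005 is the change in predicted crop yield (tons/acre) per additional inch of rainfall.

Interpretation:
- Rainfall up by 1 inch → predicted crop yield increases by 0.1005 tons/acre
- This is a linear approximation: the same per-unit change is assumed across the whole observed x range

(β₀ = 2.2368 is the fitted value at x = 0 and is not part of the slope interpretation.)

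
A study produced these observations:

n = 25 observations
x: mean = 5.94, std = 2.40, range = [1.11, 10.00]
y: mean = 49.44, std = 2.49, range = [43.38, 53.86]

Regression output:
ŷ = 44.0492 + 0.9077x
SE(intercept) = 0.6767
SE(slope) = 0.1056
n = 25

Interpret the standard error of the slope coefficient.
SE(slope) = 0.1056 measures the uncertainty in the estimated slope. The coefficient is estimated precisely (SE/|β̂₁| = 11.6%).

SE(β̂₁) = s / √Sxx, where s is the residual standard deviation and Sxx = Σ(x − x̄)². It is the yardstick for how far β̂₁ = 0.9077 could plausibly be from the true slope.

Relative precision:
- SE / |β̂₁| = 0.1056 / 0.9077 = 11.6%
- Rule of thumb (under 20%: precise; 20% to under 50%: moderately precise; 50% or more: imprecise) → precise

Rough 95% range (±2 SE): 0.9077 ± 0.2112 → (0.6965, 1.1189).

What drives SE(β̂₁): wider spread of x values → smaller SE; more residual scatter → larger SE.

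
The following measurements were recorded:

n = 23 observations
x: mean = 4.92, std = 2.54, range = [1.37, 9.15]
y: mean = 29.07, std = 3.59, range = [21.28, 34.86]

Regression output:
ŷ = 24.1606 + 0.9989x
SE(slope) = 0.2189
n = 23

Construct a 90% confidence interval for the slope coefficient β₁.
The 90% CI for β₁ is (0.6222, 1.3756)

Confidence interval for the slope:

The 90% CI for β₁ is: β̂₁ ± t*(α/2, n-2) × SE(β̂₁)

Step 1: Find critical t-value
- Confidence level = 0.9
- Degrees of freedom = n - 2 = 23 - 2 = 21
- t*(α/2, 21) = 1.7207

Step 2: Calculate margin of error
Margin = 1.7207 × 0.2189 = 0.3767

Step 3: Construct interval
CI = 0.9989 ± 0.3767
CI = (0.6222, 1.3756)

Interpretation: We are 90% confident that the true slope β₁ lies between 0.6222 and 1.3756.
The interval does not include 0, suggesting a significant linear relationship.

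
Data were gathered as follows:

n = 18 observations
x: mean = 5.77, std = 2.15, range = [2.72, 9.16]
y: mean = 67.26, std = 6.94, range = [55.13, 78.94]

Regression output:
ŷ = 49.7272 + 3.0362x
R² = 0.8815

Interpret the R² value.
About 88.15% of the variability in y is accounted for by the regression on x (R² = 0.8815) — a strong linear fit.

The coefficient of determination R² is the fraction of the total variation in y that the fitted line accounts for.

Here R² = 0.8815:
- Explained: 88.15% of the variation in y
- Unexplained (residual): 100% − 88.15% = 11.85%
- Rule of thumb (below 0.3 weak; 0.3 to below 0.7 moderate; 0.7 and above strong) → strong

Note: R² says nothing about causation, and a high R² does not by itself mean the linear form is appropriate — check the residuals.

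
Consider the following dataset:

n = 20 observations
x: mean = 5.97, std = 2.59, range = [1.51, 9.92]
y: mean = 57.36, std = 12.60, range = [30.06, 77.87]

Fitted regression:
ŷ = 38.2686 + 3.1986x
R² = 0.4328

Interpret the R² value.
R² = 0.4328 means 43.28% of the variation in y is explained by the linear relationship with x. This indicates a moderate fit.

R² (coefficient of determination) measures the proportion of variance in y explained by the regression model.

Here R² = 0.4328:
- Explained: 43.28% of the variation in y
- Unexplained (residual): 100% − 43.28% = 56.72%
- Rule of thumb (below 0.3 weak; 0.3 to below 0.7 moderate; 0.7 and above strong) → moderate

Calculation: R² = 1 − (SS_res / SS_tot), where SS_res is the sum of squared residuals and SS_tot the total sum of squares.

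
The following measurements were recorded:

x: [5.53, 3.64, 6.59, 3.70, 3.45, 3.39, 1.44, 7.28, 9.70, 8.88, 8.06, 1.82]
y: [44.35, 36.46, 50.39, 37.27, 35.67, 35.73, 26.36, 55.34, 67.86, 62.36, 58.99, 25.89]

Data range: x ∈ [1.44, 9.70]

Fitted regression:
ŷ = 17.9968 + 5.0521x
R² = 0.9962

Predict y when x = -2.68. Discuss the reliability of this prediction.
The equation gives ŷ = 4.4572; however x = -2.68 is 4.12 units below the observed range, so this extrapolated value should not be trusted.

Prediction calculation:
ŷ = 17.9968 + 5.0521 × (-2.68)
ŷ = 4.4572

Reliability:
- Data range: x ∈ [1.44, 9.70]
- Prediction point: x = -2.68 is 4.12 units below the observed range → this is EXTRAPOLATION, not interpolation

Why that matters here:
- There are no observations near this x to validate the fitted line there
- The standard error of prediction grows with (x − x̄)², and x = -2.68 is far from x̄ = 5.29

A defensible statement: 'if the linear trend continued to x = -2.68, y would be about 4.4572' — the premise is untested.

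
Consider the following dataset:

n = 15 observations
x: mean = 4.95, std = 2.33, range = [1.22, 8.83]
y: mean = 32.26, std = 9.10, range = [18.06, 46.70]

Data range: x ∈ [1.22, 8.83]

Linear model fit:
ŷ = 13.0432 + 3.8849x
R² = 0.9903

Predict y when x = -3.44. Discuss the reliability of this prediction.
ŷ = -0.3209, but this is extrapolation (below the data range [1.22, 8.83]) and may be unreliable.

Prediction calculation:
ŷ = 13.0432 + 3.8849 × (-3.44)
ŷ = -0.3209

Reliability:
- Data range: x ∈ [1.22, 8.83]
- Prediction point: x = -3.44 is 4.66 units below the observed range → this is EXTRAPOLATION, not interpolation

Why that matters here:
- The standard error of prediction grows with (x − x̄)², and x = -3.44 is far from x̄ = 4.95
- Real relationships often flatten, saturate, or turn nonlinear at extremes
- There are no observations near this x to validate the fitted line there

A defensible statement: 'if the linear trend continued to x = -3.44, y would be about -0.3209' — the premise is untested.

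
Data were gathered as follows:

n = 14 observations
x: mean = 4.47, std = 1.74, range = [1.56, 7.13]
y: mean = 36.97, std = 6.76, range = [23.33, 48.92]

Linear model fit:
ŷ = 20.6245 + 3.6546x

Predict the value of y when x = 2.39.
ŷ = 29.3590

x = 2.39 lies inside the observed range [1.56, 7.13], so the fitted equation applies directly:

ŷ = 20.6245 + 3.6546 × 2.39
ŷ = 20.6245 + 8.7345
ŷ = 29.3590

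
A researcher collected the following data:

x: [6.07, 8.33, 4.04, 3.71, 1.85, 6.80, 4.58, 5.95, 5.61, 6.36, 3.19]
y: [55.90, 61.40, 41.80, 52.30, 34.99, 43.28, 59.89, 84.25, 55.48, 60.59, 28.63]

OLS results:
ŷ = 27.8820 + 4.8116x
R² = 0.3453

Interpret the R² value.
R² = 0.3453 means 34.53% of the variation in y is explained by the linear relationship with x. This indicates a moderate fit.

The coefficient of determination R² is the fraction of the total variation in y that the fitted line accounts for.

Here R² = 0.3453:
- Explained: 34.53% of the variation in y
- Unexplained (residual): 100% − 34.53% = 65.47%
- Rule of thumb (below 0.3 weak; 0.3 to below 0.7 moderate; 0.7 and above strong) → moderate

Note: R² says nothing about causation, and a high R² does not by itself mean the linear form is appropriate — check the residuals.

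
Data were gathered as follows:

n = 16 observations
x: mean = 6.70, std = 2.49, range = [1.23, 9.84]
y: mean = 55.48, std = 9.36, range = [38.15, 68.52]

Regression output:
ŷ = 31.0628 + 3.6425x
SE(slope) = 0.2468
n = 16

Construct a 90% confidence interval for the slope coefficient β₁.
The 90% CI for β₁ is (3.2078, 4.0772)

Confidence interval for the slope:

The 90% CI for β₁ is: β̂₁ ± t*(α/2, n-2) × SE(β̂₁)

Step 1: Find critical t-value
- Confidence level = 0.9
- Degrees of freedom = n - 2 = 16 - 2 = 14
- t*(α/2, 14) = 1.7613

Step 2: Calculate margin of error
Margin = 1.7613 × 0.2468 = 0.4347

Step 3: Construct interval
CI = 3.6425 ± 0.4347
CI = (3.2078, 4.0772)

Interpretation: We are 90% confident that the true slope β₁ lies between 3.2078 and 4.0772.
Since 0 is outside the interval, a two-sided test at α = 0.10 would reject H₀: β₁ = 0.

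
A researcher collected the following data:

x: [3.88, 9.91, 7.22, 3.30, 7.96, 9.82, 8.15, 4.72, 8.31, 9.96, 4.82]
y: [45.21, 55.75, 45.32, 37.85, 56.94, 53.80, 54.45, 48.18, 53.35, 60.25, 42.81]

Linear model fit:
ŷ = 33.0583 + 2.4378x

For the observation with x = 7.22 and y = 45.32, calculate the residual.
Residual = -5.3392

The residual is the difference between the actual value and the predicted value:

Residual = y - ŷ

Step 1: Calculate predicted value
ŷ = 33.0583 + 2.4378 × 7.22
ŷ = 50.6592

Step 2: Calculate residual
Residual = 45.32 - 50.6592
Residual = -5.3392

Interpretation: the model overestimates the actual value by 5.3392 at this point (negative residual → observation lies below the fitted line).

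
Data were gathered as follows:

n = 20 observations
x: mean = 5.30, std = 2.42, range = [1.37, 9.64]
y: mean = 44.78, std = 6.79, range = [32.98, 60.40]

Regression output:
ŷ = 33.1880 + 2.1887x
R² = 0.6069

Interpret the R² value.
The model explains 60.69% of the variance in y (R² = 0.6069), leaving 39.31% unexplained; the fit is moderate.

R² (coefficient of determination) measures the proportion of variance in y explained by the regression model.

Here R² = 0.6069:
- Explained: 60.69% of the variation in y
- Unexplained (residual): 100% − 60.69% = 39.31%
- Rule of thumb (below 0.3 weak; 0.3 to below 0.7 moderate; 0.7 and above strong) → moderate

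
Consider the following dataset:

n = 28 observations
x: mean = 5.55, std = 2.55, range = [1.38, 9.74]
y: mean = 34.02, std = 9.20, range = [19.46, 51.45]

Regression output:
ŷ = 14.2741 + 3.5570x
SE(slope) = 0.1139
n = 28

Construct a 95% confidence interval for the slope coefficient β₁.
The 95% CI for β₁ is (3.3229, 3.7911)

Confidence interval for the slope:

The 95% CI for β₁ is: β̂₁ ± t*(α/2, n-2) × SE(β̂₁)

Step 1: Find critical t-value
- Confidence level = 0.95
- Degrees of freedom = n - 2 = 28 - 2 = 26
- t*(α/2, 26) = 2.0555

Step 2: Calculate margin of error
Margin = 2.0555 × 0.1139 = 0.2341

Step 3: Construct interval
CI = 3.5570 ± 0.2341
CI = (3.3229, 3.7911)

Interpretation: intervals built this way capture the true β₁ in 95% of repeated samples; here the plausible range for the per-unit effect of x on y is 3.3229 to 3.7911.
The interval does not include 0, suggesting a significant linear relationship.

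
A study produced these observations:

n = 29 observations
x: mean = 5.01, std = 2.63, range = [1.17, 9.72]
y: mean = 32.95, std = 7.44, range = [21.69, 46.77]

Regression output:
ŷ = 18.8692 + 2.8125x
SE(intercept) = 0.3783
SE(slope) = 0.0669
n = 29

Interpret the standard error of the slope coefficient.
SE(β̂₁) = 0.0669 is the estimated standard deviation of the slope estimate across repeated samples; relative to β̂₁ = 2.8125 that is 2.4%, a precise estimate.

What SE measures:
- The standard error quantifies the sampling variability of the coefficient estimate
- It is the estimated standard deviation of β̂₁ across hypothetical repeated samples of the same size
- Smaller SE → more precise estimate

Relative precision:
- SE / |β̂₁| = 0.0669 / 2.8125 = 2.4%
- Rule of thumb (under 20%: precise; 20% to under 50%: moderately precise; 50% or more: imprecise) → precise

Link to interval estimation: a confidence interval for β₁ is β̂₁ ± t* × 0.0669, so SE sets the half-width per unit of t*.

What drives SE(β̂₁): larger n (here n = 29) → smaller SE; more residual scatter → larger SE.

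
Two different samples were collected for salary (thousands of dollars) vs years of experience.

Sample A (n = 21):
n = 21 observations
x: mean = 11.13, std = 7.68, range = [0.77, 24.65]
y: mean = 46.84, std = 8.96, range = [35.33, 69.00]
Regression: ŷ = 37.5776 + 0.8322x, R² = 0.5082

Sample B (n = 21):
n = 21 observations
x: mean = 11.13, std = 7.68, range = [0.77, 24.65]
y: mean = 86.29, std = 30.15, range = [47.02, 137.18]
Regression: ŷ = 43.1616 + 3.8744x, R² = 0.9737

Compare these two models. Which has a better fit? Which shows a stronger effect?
Model B has the better fit (R² = 0.9737 vs 0.5082). Model B shows the stronger effect (|β₁| = 3.8744 vs 0.8322).

Model Comparison:

Which explains more variance? (R²)
- Model A: R² = 0.5082 → 50.82% of variance in salary explained
- Model B: R² = 0.9737 → 97.37% of variance in salary explained
- 0.9737 > 0.5082 → Model B has the better fit

Strength of effect — compare |β₁|:
- Model A: β₁ = 0.8322 → predicted salary rises 0.8322 thousand dollars per additional year of experience
- Model B: β₁ = 3.8744 → predicted salary rises 3.8744 thousand dollars per additional year of experience
- |0.8322| < |3.8744| → Model B shows the stronger marginal effect

Note: A better fit (higher R²) doesn't necessarily mean a more important relationship.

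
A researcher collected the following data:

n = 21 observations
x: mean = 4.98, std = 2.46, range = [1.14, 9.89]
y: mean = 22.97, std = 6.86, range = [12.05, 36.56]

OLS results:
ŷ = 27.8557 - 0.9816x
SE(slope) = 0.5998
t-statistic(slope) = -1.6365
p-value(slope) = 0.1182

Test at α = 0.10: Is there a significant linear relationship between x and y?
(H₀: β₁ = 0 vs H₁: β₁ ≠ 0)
p-value = 0.1182 ≥ α = 0.10, so we fail to reject H₀. The relationship is not significant.

Hypothesis test for the slope coefficient:

H₀: β₁ = 0 (no linear relationship)
H₁: β₁ ≠ 0 (linear relationship exists)

Test statistic: t = β̂₁ / SE(β̂₁) = -0.9816 / 0.5998 = -1.6365

p = 0.1182: how often a slope estimate this far from 0 (in SE units) would arise by chance if β₁ were truly 0.

Decision rule: reject H₀ if p-value < α.
p-value = 0.1182 ≥ α = 0.10 → fail to reject H₀.

There is not sufficient evidence at the 10% significance level to conclude that a linear relationship exists between x and y.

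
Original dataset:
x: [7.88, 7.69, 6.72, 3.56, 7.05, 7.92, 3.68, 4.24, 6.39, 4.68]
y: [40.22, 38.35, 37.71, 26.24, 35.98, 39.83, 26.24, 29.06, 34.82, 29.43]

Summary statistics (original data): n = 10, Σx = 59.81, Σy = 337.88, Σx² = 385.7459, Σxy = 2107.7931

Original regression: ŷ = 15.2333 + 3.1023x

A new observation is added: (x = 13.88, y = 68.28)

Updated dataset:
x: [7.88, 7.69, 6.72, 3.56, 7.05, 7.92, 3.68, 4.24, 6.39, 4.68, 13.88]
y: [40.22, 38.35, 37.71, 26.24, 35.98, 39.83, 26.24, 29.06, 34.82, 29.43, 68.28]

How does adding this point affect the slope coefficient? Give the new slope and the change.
New slope β₁ = 3.9485 versus 3.1023 before: a change of +0.8462 (+27.3%).

x = 13.88 lies well outside the original x-range [3.56, 7.92] (x̄ ≈ 5.98), so this observation has high leverage and can move the slope substantially.

Step 1: Update the sums with the new point (n goes from 10 to 11)
Σx  = 59.81 + 13.88 = 73.69
Σy  = 337.88 + 68.28 = 406.16
Σx² = 385.7459 + 13.88² = 385.7459 + 192.6544 = 578.4003
Σxy = 2107.7931 + 13.88×68.28 = 2107.7931 + 947.7264 = 3055.5195

Step 2: Recompute the slope with b₁ = (nΣxy − ΣxΣy) / (nΣx² − (Σx)²)
Numerator   = 11×3055.5195 − 73.69×406.16 = 33610.7145 − 29929.9304 = 3680.7841
Denominator = 11×578.4003 − 73.69² = 6362.4033 − 5430.2161 = 932.1872
b₁(new) = 3680.7841 / 932.1872 = 3.9485

(Same formula on the original sums: (10×2107.7931 − 59.81×337.88) / (10×385.7459 − 59.81²) = 869.3282 / 280.2229 = 3.1023, matching the given fit.)

Step 3: Change in slope
Δβ₁ = 3.9485 − 3.1023 = +0.8462
Relative change = +0.8462 / 3.1023 × 100% = +27.3%
→ the slope increases when the point is added.

Because the point sits above the extension of the original line at a high-leverage x, it tilts the fit up.
In practice: examine leverage (hᵢ) and Cook's distance rather than deleting it automatically; refit with and without it and report both if conclusions differ.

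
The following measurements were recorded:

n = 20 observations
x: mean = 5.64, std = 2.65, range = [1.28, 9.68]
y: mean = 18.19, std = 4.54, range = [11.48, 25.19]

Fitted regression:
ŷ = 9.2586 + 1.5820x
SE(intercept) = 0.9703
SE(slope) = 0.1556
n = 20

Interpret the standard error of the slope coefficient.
SE(slope) = 0.1556 measures the uncertainty in the estimated slope. The coefficient is estimated precisely (SE/|β̂₁| = 9.8%).

SE(β̂₁) = s / √Sxx, where s is the residual standard deviation and Sxx = Σ(x − x̄)². It is the yardstick for how far β̂₁ = 1.5820 could plausibly be from the true slope.

Relative precision:
- SE / |β̂₁| = 0.1556 / 1.5820 = 9.8%
- Rule of thumb (under 20%: precise; 20% to under 50%: moderately precise; 50% or more: imprecise) → precise

Rough 95% range (±2 SE): 1.5820 ± 0.3112 → (1.2708, 1.8932).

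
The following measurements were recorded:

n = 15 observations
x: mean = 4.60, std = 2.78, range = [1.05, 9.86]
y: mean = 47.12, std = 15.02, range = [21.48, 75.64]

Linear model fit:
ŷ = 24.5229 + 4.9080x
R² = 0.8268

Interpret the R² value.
The model explains 82.68% of the variance in y (R² = 0.8268), leaving 17.32% unexplained; the fit is strong.

The coefficient of determination R² is the fraction of the total variation in y that the fitted line accounts for.

Here R² = 0.8268:
- Explained: 82.68% of the variation in y
- Unexplained (residual): 100% − 82.68% = 17.32%
- Rule of thumb (below 0.3 weak; 0.3 to below 0.7 moderate; 0.7 and above strong) → strong

Note: R² says nothing about causation, and a high R² does not by itself mean the linear form is appropriate — check the residuals.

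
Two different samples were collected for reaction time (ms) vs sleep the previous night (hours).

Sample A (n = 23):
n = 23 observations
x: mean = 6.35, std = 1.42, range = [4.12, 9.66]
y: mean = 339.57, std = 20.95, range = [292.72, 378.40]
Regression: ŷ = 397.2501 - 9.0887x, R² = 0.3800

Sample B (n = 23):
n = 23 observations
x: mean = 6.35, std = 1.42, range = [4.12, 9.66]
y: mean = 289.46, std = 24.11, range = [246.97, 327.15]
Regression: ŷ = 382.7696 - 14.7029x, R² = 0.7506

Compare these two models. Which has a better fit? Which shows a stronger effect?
Model B has the better fit (R² = 0.7506 vs 0.3800). Model B shows the stronger effect (|β₁| = 14.7029 vs 9.0887).

Model Comparison:

Fit — compare R²:
- Model A: R² = 0.3800 → 38.00% of variance in reaction time explained
- Model B: R² = 0.7506 → 75.06% of variance in reaction time explained
- 0.7506 > 0.3800 → Model B has the better fit

Strength of effect — compare |β₁|:
- Model A: β₁ = -9.0887 → predicted reaction time falls 9.0887 ms per additional hour of sleep
- Model B: β₁ = -14.7029 → predicted reaction time falls 14.7029 ms per additional hour of sleep
- |-9.0887| < |-14.7029| → Model B shows the stronger marginal effect

Note: R² measures how tightly points cluster around the line; β₁ measures how steep the line is — they answer different questions.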